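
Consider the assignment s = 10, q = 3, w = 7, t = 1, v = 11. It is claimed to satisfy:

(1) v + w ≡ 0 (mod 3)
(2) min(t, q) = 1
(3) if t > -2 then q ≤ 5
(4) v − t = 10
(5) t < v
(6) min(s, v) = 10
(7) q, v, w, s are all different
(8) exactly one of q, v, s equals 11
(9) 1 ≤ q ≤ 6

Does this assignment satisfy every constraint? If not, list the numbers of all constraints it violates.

(1) v + w = 18; 18 mod 3 = 0 — holds.
(2) min(1, 3) = 1 — holds.
(3) t = 1 > -2, so we need q ≤ 5; q = 3 ≤ 5 — holds.
(4) v − t = 11 − 1 = 10 — holds.
(5) t = 1, v = 11; 1 < 11 — holds.
(6) min(10, 11) = 10 — holds.
(7) values 3, 11, 7, 10 are pairwise distinct — holds.
(8) q=3, v=11, s=10; 1 of them equals 11 — holds.
(9) q = 3 lies in [1, 6] — holds.

Yes — all constraints hold.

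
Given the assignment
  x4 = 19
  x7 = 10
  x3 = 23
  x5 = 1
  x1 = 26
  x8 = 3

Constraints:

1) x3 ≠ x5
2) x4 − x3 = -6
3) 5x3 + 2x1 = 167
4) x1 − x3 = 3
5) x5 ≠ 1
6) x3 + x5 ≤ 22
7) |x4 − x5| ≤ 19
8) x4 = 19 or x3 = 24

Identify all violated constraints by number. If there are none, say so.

The assignment fails constraints 2, 5, and 6.

1) x3 = 23, x5 = 1; distinct — holds.
2) x4 − x3 = 19 − 23 = -4, not -6 — does not hold.
3) 5x3 + 2x1 = 5(23) + 2(26) = 167 — holds.
4) x1 − x3 = 26 − 23 = 3 — holds.
5) x5 = 1, but 1 is required to differ — does not hold.
6) x3 + x5 = 23 + 1 = 24; 24 > 22, bound 22 not met — does not hold.
7) |19 − 1| = 18; 18 ≤ 19 — holds.
8) x4 = 19 = 19 (first disjunct) — holds.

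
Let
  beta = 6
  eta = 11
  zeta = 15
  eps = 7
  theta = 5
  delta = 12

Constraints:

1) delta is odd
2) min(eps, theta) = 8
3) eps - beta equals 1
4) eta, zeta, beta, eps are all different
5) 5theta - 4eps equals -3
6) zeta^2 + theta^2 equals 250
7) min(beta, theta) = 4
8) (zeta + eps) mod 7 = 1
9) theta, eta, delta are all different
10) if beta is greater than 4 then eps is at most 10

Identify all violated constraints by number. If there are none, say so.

1) delta = 12 is even  ✘
2) min(7, 5) = 5, not 8  ✘
3) eps - beta = 7 - 6 = 1  ✔
4) values 11, 15, 6, 7 are pairwise distinct  ✔
5) 5theta - 4eps = 5(5) - 4(7) = -3  ✔
6) zeta^2 + theta^2 = 15^2 + 5^2 = 225 + 25 = 250  ✔
7) min(6, 5) = 5, not 4  ✘
8) zeta + eps = 22; 22 mod 7 = 1  ✔
9) values 5, 11, 12 are pairwise distinct  ✔
10) beta = 6 > 4, so we need eps ≤ 10; eps = 7 ≤ 10  ✔

The assignment fails constraints 1, 2, and 7.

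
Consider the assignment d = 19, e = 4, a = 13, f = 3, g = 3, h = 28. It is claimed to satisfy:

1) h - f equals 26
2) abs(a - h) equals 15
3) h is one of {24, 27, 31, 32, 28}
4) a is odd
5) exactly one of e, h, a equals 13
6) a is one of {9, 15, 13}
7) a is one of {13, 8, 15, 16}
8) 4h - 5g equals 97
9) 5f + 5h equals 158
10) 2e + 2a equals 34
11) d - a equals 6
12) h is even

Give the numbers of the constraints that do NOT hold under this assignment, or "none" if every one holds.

The assignment fails constraints 1, 9.

1) h - f = 28 - 3 = 25, not 26 — fails.
2) abs(13 - 28) = 15 — holds.
3) h = 28 is in {24, 27, 31, 32, 28} — holds.
4) a = 13 is odd — holds.
5) e=4, h=28, a=13; 1 of them equals 13 — holds.
6) a = 13 is in {9, 15, 13} — holds.
7) a = 13 is in {13, 8, 15, 16} — holds.
8) 4h - 5g = 4(28) - 5(3) = 97 — holds.
9) 5f + 5h = 5(3) + 5(28) = 155, not 158 — fails.
10) 2e + 2a = 2(4) + 2(13) = 34 — holds.
11) d - a = 19 - 13 = 6 — holds.
12) h = 28 is even — holds.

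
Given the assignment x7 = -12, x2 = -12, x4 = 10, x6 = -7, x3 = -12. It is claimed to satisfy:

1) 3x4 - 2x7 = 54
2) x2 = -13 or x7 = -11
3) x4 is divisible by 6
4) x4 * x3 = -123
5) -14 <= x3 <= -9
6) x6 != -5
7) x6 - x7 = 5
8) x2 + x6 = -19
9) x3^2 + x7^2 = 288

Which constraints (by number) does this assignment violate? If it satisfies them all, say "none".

Violated: 2, 3, and 4.

1) 3x4 - 2x7 = 3(10) - 2(-12) = 54  true
2) x2 = -12 ≠ -13 and x7 = -12 ≠ -11; both disjuncts false  false
3) 10 = 6*1 + 4, so 6 does not divide 10  false
4) x4 * x3 = 10 * (-12) = -120, not -123  false
5) x3 = -12 lies in [-14, -9]  true
6) x6 = -7, and -7 ≠ -5  true
7) x6 - x7 = -7 - (-12) = 5  true
8) x2 + x6 = -12 + (-7) = -19  true
9) x3^2 + x7^2 = (-12)^2 + (-12)^2 = 144 + 144 = 288  true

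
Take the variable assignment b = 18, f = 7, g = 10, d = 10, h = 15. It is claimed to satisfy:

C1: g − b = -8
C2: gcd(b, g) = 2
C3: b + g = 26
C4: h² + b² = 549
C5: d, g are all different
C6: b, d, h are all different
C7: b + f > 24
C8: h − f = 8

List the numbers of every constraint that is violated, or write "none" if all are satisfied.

Violated: 3, 5.

C1: g − b = 10 − 18 = -8  yes
C2: gcd(18, 10) = 2  yes
C3: b + g = 18 + 10 = 28, not 26  no
C4: h² + b² = 15² + 18² = 225 + 324 = 549  yes
C5: d = g = 10, not all different  no
C6: values 18, 10, 15 are pairwise distinct  yes
C7: b + f = 18 + 7 = 25; 25 > 24  yes
C8: h − f = 15 − 7 = 8  yes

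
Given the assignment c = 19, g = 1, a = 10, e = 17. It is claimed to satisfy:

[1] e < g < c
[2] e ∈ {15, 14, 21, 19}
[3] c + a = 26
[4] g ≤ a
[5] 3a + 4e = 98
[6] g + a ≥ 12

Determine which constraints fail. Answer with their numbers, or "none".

The assignment fails constraints 1, 2, 3, and 6.

[1] values 17, 1, 19; e = 17 is not < g = 1 — does not hold.
[2] e = 17 is not in {15, 14, 21, 19} — does not hold.
[3] c + a = 19 + 10 = 29, not 26 — does not hold.
[4] g = 1, a = 10; 1 ≤ 10 — holds.
[5] 3a + 4e = 3(10) + 4(17) = 98 — holds.
[6] g + a = 1 + 10 = 11; 11 < 12, bound 12 not met — does not hold.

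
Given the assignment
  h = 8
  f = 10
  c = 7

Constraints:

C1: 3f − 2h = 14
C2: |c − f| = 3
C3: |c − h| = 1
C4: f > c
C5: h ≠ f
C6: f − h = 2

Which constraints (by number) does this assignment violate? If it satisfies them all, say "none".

C1: 3f − 2h = 3(10) − 2(8) = 14 — OK.
C2: |7 − 10| = 3 — OK.
C3: |7 − 8| = 1 — OK.
C4: f = 10, c = 7; 10 > 7 — OK.
C5: h = 8, f = 10; distinct — OK.
C6: f − h = 10 − 8 = 2 — OK.

Yes — all constraints hold.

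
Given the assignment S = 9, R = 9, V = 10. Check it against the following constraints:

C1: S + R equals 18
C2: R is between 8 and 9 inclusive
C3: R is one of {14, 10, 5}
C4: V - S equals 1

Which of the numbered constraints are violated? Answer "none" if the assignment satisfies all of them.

C1: S + R = 9 + 9 = 18  true
C2: R = 9 lies in [8, 9]  true
C3: R = 9 is not in {14, 10, 5}  false
C4: V - S = 10 - 9 = 1  true

Violated: 3.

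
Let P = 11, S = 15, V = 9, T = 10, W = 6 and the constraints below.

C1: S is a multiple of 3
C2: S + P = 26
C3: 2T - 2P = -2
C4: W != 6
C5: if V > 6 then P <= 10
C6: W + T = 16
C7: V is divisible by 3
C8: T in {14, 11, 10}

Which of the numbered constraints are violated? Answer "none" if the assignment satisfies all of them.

C1: 15 / 3 = 5, so 3 divides 15  OK
C2: S + P = 15 + 11 = 26  OK
C3: 2T - 2P = 2(10) - 2(11) = -2  OK
C4: W = 6, but 6 is required to differ  FAIL
C5: V = 9 > 6, so we need P ≤ 10; but P = 11 > 10  FAIL
C6: W + T = 6 + 10 = 16  OK
C7: 9 / 3 = 3, so 3 divides 9  OK
C8: T = 10 is in {14, 11, 10}  OK

Violated: 4, 5.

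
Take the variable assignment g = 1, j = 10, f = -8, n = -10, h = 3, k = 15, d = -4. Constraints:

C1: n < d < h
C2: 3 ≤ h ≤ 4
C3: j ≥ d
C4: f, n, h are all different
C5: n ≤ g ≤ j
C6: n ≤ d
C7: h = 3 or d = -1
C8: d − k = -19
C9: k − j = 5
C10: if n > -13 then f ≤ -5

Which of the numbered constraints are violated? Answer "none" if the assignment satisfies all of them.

C1: values -10 < -4 < 3 — satisfied.
C2: h = 3 lies in [3, 4] — satisfied.
C3: j = 10, d = -4; 10 ≥ -4 — satisfied.
C4: values -8, -10, 3 are pairwise distinct — satisfied.
C5: values -10 ≤ 1 ≤ 10 — satisfied.
C6: n = -10, d = -4; -10 ≤ -4 — satisfied.
C7: h = 3 = 3 (first disjunct) — satisfied.
C8: d − k = -4 − 15 = -19 — satisfied.
C9: k − j = 15 − 10 = 5 — satisfied.
C10: n = -10 > -13, so we need f ≤ -5; f = -8 ≤ -5 — satisfied.

No violations.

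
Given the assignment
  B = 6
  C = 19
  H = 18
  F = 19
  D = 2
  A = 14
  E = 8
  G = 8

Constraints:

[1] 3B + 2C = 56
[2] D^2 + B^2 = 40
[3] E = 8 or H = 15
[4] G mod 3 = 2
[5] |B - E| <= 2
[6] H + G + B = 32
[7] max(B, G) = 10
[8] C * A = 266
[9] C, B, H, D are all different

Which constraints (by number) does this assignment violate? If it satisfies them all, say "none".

[1] 3B + 2C = 3(6) + 2(19) = 56  holds
[2] D^2 + B^2 = 2^2 + 6^2 = 4 + 36 = 40  holds
[3] E = 8 = 8 (first disjunct)  holds
[4] 8 mod 3 = 2  holds
[5] |6 - 8| = 2; 2 ≤ 2  holds
[6] H + G + B = 18 + 8 + 6 = 32  holds
[7] max(6, 8) = 8, not 10  fails
[8] C * A = 19 * 14 = 266  holds
[9] values 19, 6, 18, 2 are pairwise distinct  holds

Constraint 7 is violated.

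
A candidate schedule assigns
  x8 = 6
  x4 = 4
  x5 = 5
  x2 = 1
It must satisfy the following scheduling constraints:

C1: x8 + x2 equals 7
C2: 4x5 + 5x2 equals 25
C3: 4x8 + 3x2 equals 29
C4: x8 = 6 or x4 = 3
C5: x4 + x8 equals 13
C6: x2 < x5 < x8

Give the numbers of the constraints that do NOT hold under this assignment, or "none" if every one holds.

Constraints 3 and 5 do not hold.

C1: x8 + x2 = 6 + 1 = 7  true
C2: 4x5 + 5x2 = 4(5) + 5(1) = 25  true
C3: 4x8 + 3x2 = 4(6) + 3(1) = 27, not 29  false
C4: x8 = 6 = 6 (first disjunct)  true
C5: x4 + x8 = 4 + 6 = 10, not 13  false
C6: values 1 < 5 < 6  true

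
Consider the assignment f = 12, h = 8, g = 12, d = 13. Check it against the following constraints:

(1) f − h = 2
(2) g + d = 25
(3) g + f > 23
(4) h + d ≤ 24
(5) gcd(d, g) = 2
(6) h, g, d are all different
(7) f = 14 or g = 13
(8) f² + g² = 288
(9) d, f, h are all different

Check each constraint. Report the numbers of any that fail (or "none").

The assignment fails constraints 1, 5, and 7.

(1) f − h = 12 − 8 = 4, not 2 — fails.
(2) g + d = 12 + 13 = 25 — holds.
(3) g + f = 12 + 12 = 24; 24 > 23 — holds.
(4) h + d = 8 + 13 = 21; 21 ≤ 24 — holds.
(5) gcd(13, 12) = 1, not 2 — fails.
(6) values 8, 12, 13 are pairwise distinct — holds.
(7) f = 12 ≠ 14 and g = 12 ≠ 13; both disjuncts false — fails.
(8) f² + g² = 12² + 12² = 144 + 144 = 288 — holds.
(9) values 13, 12, 8 are pairwise distinct — holds.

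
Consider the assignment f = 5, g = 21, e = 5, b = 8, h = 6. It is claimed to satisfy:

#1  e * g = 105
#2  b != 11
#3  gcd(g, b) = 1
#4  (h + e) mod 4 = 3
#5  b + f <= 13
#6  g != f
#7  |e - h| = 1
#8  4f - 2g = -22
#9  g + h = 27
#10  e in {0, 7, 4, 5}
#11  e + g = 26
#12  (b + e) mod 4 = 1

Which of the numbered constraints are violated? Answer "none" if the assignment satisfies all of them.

#1 e * g = 5 * 21 = 105 — OK.
#2 b = 8, and 8 ≠ 11 — OK.
#3 gcd(21, 8) = 1 — OK.
#4 h + e = 11; 11 mod 4 = 3 — OK.
#5 b + f = 8 + 5 = 13; 13 ≤ 13 — OK.
#6 g = 21, f = 5; distinct — OK.
#7 |5 - 6| = 1 — OK.
#8 4f - 2g = 4(5) - 2(21) = -22 — OK.
#9 g + h = 21 + 6 = 27 — OK.
#10 e = 5 is in {0, 7, 4, 5} — OK.
#11 e + g = 5 + 21 = 26 — OK.
#12 b + e = 13; 13 mod 4 = 1 — OK.

The assignment satisfies every constraint.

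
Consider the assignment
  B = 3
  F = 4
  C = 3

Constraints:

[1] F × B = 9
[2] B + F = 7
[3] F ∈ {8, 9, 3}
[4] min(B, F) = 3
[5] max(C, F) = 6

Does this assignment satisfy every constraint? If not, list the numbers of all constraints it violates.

Violated: 1, 3, and 5.

[1] F × B = 4 × 3 = 12, not 9 — violated.
[2] B + F = 3 + 4 = 7 — satisfied.
[3] F = 4 is not in {8, 9, 3} — violated.
[4] min(3, 4) = 3 — satisfied.
[5] max(3, 4) = 4, not 6 — violated.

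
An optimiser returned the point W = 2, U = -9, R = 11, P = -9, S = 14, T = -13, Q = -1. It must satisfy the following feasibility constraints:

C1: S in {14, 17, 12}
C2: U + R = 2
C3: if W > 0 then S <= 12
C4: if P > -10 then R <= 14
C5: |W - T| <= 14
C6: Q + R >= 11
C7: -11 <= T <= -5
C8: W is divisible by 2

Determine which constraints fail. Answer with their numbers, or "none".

C1: S = 14 is in {14, 17, 12}  ✔
C2: U + R = -9 + 11 = 2  ✔
C3: W = 2 > 0, so we need S ≤ 12; but S = 14 > 12  ✘
C4: P = -9 > -10, so we need R ≤ 14; R = 11 ≤ 14  ✔
C5: |2 - (-13)| = 15; 15 > 14, exceeds bound 14  ✘
C6: Q + R = -1 + 11 = 10; 10 < 11, bound 11 not met  ✘
C7: T = -13 is outside [-11, -5]  ✘
C8: 2 / 2 = 1, so 2 divides 2  ✔

Constraints 3, 5, 6, 7 do not hold.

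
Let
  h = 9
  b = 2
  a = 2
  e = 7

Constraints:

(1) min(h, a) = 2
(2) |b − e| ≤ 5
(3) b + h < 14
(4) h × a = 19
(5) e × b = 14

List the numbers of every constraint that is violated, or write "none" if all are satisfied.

Violated: 4.

(1) min(9, 2) = 2  yes
(2) |2 − 7| = 5; 5 ≤ 5  yes
(3) b + h = 2 + 9 = 11; 11 < 14  yes
(4) h × a = 9 × 2 = 18, not 19  no
(5) e × b = 7 × 2 = 14  yes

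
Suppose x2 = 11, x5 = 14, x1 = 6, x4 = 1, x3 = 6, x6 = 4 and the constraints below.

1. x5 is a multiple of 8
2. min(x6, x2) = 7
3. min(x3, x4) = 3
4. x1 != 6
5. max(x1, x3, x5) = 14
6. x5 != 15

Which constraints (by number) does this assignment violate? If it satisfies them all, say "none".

1. 14 = 8*1 + 6, so 8 does not divide 14 — fails.
2. min(4, 11) = 4, not 7 — fails.
3. min(6, 1) = 1, not 3 — fails.
4. x1 = 6, but 6 is required to differ — fails.
5. max(6, 6, 14) = 14 — holds.
6. x5 = 14, and 14 ≠ 15 — holds.

Violated: 1, 2, 3, 4.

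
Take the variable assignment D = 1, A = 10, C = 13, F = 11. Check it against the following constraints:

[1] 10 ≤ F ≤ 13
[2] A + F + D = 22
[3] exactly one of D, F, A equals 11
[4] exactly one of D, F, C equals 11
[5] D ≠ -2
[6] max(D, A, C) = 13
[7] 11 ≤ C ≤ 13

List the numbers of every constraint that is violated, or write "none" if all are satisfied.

Yes — all constraints hold.

[1] F = 11 lies in [10, 13]  OK
[2] A + F + D = 10 + 11 + 1 = 22  OK
[3] D=1, F=11, A=10; 1 of them equals 11  OK
[4] D=1, F=11, C=13; 1 of them equals 11  OK
[5] D = 1, and 1 ≠ -2  OK
[6] max(1, 10, 13) = 13  OK
[7] C = 13 lies in [11, 13]  OK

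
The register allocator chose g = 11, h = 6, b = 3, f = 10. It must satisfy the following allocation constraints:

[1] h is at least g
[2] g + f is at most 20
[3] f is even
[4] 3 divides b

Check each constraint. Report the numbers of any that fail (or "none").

No — constraints 1 and 2 are not satisfied.

[1] h = 6, g = 11; 6 < 11 (want ≥) — violated.
[2] g + f = 11 + 10 = 21; 21 > 20, bound 20 not met — violated.
[3] f = 10 is even — OK.
[4] 3 / 3 = 1, so 3 divides 3 — OK.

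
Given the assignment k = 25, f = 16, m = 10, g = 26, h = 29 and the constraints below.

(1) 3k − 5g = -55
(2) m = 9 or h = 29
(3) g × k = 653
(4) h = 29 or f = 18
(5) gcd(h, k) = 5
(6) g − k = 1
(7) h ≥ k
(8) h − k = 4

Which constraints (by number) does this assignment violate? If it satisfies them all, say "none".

(1) 3k − 5g = 3(25) − 5(26) = -55 — holds.
(2) m = 10 ≠ 9, but h = 29 = 29 (second disjunct) — holds.
(3) g × k = 26 × 25 = 650, not 653 — does not hold.
(4) h = 29 = 29 (first disjunct) — holds.
(5) gcd(29, 25) = 1, not 5 — does not hold.
(6) g − k = 26 − 25 = 1 — holds.
(7) h = 29, k = 25; 29 ≥ 25 — holds.
(8) h − k = 29 − 25 = 4 — holds.

No — constraints 3 and 5 are not satisfied.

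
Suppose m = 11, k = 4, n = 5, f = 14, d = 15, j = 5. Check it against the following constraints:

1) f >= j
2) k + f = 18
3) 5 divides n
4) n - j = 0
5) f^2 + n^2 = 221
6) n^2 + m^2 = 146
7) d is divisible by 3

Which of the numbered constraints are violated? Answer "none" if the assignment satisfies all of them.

All constraints are satisfied.

1) f = 14, j = 5; 14 ≥ 5  ✓
2) k + f = 4 + 14 = 18  ✓
3) 5 / 5 = 1, so 5 divides 5  ✓
4) n - j = 5 - 5 = 0  ✓
5) f^2 + n^2 = 14^2 + 5^2 = 196 + 25 = 221  ✓
6) n^2 + m^2 = 5^2 + 11^2 = 25 + 121 = 146  ✓
7) 15 / 3 = 5, so 3 divides 15  ✓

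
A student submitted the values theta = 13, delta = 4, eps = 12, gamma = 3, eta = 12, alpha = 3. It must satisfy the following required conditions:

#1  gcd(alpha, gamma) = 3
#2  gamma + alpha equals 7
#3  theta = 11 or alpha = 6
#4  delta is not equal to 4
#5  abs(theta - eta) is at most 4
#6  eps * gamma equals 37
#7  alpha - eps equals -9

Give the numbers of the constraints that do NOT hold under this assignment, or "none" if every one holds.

#1 gcd(3, 3) = 3 — holds.
#2 gamma + alpha = 3 + 3 = 6, not 7 — does not hold.
#3 theta = 13 ≠ 11 and alpha = 3 ≠ 6; both disjuncts false — does not hold.
#4 delta = 4, but 4 is required to differ — does not hold.
#5 abs(13 - 12) = 1; 1 ≤ 4 — holds.
#6 eps * gamma = 12 * 3 = 36, not 37 — does not hold.
#7 alpha - eps = 3 - 12 = -9 — holds.

No — constraints 2, 3, 4, and 6 are not satisfied.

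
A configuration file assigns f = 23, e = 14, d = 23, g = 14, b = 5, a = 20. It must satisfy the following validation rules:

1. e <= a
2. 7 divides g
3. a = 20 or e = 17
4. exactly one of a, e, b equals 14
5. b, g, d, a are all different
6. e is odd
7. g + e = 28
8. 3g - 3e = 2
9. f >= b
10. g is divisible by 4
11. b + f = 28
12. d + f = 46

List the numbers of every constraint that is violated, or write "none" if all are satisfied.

Constraints 6, 8, 10 do not hold.

1. e = 14, a = 20; 14 ≤ 20  true
2. 14 / 7 = 2, so 7 divides 14  true
3. a = 20 = 20 (first disjunct)  true
4. a=20, e=14, b=5; 1 of them equals 14  true
5. values 5, 14, 23, 20 are pairwise distinct  true
6. e = 14 is even  false
7. g + e = 14 + 14 = 28  true
8. 3g - 3e = 3(14) - 3(14) = 0, not 2  false
9. f = 23, b = 5; 23 ≥ 5  true
10. 14 = 4*3 + 2, so 4 does not divide 14  false
11. b + f = 5 + 23 = 28  true
12. d + f = 23 + 23 = 46  true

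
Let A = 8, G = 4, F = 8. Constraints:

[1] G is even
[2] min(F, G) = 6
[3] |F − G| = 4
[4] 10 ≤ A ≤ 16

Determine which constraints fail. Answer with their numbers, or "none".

[1] G = 4 is even — satisfied.
[2] min(8, 4) = 4, not 6 — violated.
[3] |8 − 4| = 4 — satisfied.
[4] A = 8 is outside [10, 16] — violated.

Violated: 2, 4.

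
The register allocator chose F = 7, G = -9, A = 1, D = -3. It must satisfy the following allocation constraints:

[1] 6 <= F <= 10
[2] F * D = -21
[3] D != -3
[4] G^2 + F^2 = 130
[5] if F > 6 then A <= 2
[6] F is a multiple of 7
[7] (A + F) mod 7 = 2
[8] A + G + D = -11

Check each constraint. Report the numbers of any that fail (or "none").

[1] F = 7 lies in [6, 10]  yes
[2] F * D = 7 * (-3) = -21  yes
[3] D = -3, but -3 is required to differ  no
[4] G^2 + F^2 = (-9)^2 + 7^2 = 81 + 49 = 130  yes
[5] F = 7 > 6, so we need A ≤ 2; A = 1 ≤ 2  yes
[6] 7 / 7 = 1, so 7 divides 7  yes
[7] A + F = 8; 8 mod 7 = 1, not 2  no
[8] A + G + D = 1 + (-9) + (-3) = -11  yes

The assignment fails constraints 3 and 7.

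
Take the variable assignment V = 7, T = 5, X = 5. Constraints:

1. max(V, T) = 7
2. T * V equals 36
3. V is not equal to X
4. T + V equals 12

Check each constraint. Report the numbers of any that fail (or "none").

Constraint 2 is violated.

1. max(7, 5) = 7 — satisfied.
2. T * V = 5 * 7 = 35, not 36 — violated.
3. V = 7, X = 5; distinct — satisfied.
4. T + V = 5 + 7 = 12 — satisfied.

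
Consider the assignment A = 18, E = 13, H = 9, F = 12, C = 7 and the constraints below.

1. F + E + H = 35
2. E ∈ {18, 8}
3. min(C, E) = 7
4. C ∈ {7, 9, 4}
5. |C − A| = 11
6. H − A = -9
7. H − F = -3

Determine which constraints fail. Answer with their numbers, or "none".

1. F + E + H = 12 + 13 + 9 = 34, not 35 — violated.
2. E = 13 is not in {18, 8} — violated.
3. min(7, 13) = 7 — OK.
4. C = 7 is in {7, 9, 4} — OK.
5. |7 − 18| = 11 — OK.
6. H − A = 9 − 18 = -9 — OK.
7. H − F = 9 − 12 = -3 — OK.

Constraints 1, 2 do not hold.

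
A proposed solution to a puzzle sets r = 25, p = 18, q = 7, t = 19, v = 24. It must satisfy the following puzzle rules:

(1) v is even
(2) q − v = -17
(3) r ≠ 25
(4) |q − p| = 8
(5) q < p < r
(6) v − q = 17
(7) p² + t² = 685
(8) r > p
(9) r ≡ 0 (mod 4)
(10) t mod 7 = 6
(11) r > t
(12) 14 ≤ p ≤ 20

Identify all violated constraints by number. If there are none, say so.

(1) v = 24 is even  ✓
(2) q − v = 7 − 24 = -17  ✓
(3) r = 25, but 25 is required to differ  ✗
(4) |7 − 18| = 11, not 8  ✗
(5) values 7 < 18 < 25  ✓
(6) v − q = 24 − 7 = 17  ✓
(7) p² + t² = 18² + 19² = 324 + 361 = 685  ✓
(8) r = 25, p = 18; 25 > 18  ✓
(9) 25 mod 4 = 1, not 0  ✗
(10) 19 mod 7 = 5, not 6  ✗
(11) r = 25, t = 19; 25 > 19  ✓
(12) p = 18 lies in [14, 20]  ✓

Constraints 3, 4, 9, 10 are violated.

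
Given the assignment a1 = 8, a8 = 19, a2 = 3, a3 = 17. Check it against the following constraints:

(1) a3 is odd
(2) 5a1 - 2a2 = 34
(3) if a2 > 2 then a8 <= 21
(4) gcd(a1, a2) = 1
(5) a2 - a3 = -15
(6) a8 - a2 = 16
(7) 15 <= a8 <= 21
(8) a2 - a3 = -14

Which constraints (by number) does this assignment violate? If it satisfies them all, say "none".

Violated: 5.

(1) a3 = 17 is odd  yes
(2) 5a1 - 2a2 = 5(8) - 2(3) = 34  yes
(3) a2 = 3 > 2, so we need a8 ≤ 21; a8 = 19 ≤ 21  yes
(4) gcd(8, 3) = 1  yes
(5) a2 - a3 = 3 - 17 = -14, not -15  no
(6) a8 - a2 = 19 - 3 = 16  yes
(7) a8 = 19 lies in [15, 21]  yes
(8) a2 - a3 = 3 - 17 = -14  yes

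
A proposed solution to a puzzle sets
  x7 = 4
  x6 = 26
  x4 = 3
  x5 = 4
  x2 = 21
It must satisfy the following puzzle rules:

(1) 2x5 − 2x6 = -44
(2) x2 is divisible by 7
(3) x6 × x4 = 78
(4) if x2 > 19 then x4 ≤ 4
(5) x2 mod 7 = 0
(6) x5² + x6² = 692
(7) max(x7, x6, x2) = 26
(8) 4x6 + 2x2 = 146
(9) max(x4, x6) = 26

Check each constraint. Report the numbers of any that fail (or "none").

None — every constraint holds.

(1) 2x5 − 2x6 = 2(4) − 2(26) = -44  ✓
(2) 21 / 7 = 3, so 7 divides 21  ✓
(3) x6 × x4 = 26 × 3 = 78  ✓
(4) x2 = 21 > 19, so we need x4 ≤ 4; x4 = 3 ≤ 4  ✓
(5) 21 mod 7 = 0  ✓
(6) x5² + x6² = 4² + 26² = 16 + 676 = 692  ✓
(7) max(4, 26, 21) = 26  ✓
(8) 4x6 + 2x2 = 4(26) + 2(21) = 146  ✓
(9) max(3, 26) = 26  ✓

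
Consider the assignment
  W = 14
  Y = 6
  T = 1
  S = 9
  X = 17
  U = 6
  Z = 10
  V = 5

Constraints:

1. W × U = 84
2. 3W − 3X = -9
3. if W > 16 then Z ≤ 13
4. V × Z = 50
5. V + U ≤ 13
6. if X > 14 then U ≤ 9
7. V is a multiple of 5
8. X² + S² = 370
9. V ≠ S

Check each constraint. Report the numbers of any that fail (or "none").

All constraints are satisfied.

1. W × U = 14 × 6 = 84 — holds.
2. 3W − 3X = 3(14) − 3(17) = -9 — holds.
3. W = 14, not > 16; antecedent false, conditional vacuously true — holds.
4. V × Z = 5 × 10 = 50 — holds.
5. V + U = 5 + 6 = 11; 11 ≤ 13 — holds.
6. X = 17 > 14, so we need U ≤ 9; U = 6 ≤ 9 — holds.
7. 5 / 5 = 1, so 5 divides 5 — holds.
8. X² + S² = 17² + 9² = 289 + 81 = 370 — holds.
9. V = 5, S = 9; distinct — holds.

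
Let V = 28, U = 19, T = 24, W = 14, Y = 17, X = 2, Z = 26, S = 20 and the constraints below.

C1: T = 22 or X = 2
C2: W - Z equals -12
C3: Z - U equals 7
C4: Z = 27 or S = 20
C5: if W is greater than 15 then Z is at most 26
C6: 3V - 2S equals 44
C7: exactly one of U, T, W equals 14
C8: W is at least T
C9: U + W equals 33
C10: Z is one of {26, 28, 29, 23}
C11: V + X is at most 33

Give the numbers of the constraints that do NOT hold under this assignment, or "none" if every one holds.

Violated: 8.

C1: T = 24 ≠ 22, but X = 2 = 2 (second disjunct)  true
C2: W - Z = 14 - 26 = -12  true
C3: Z - U = 26 - 19 = 7  true
C4: Z = 26 ≠ 27, but S = 20 = 20 (second disjunct)  true
C5: W = 14, not > 15; antecedent false, conditional vacuously true  true
C6: 3V - 2S = 3(28) - 2(20) = 44  true
C7: U=19, T=24, W=14; 1 of them equals 14  true
C8: W = 14, T = 24; 14 < 24 (want ≥)  false
C9: U + W = 19 + 14 = 33  true
C10: Z = 26 is in {26, 28, 29, 23}  true
C11: V + X = 28 + 2 = 30; 30 ≤ 33  true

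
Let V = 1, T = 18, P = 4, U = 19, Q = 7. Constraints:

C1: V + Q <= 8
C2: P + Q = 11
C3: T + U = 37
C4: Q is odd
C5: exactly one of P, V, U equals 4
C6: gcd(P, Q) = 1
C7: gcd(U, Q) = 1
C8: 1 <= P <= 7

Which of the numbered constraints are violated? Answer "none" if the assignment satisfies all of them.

All constraints are satisfied.

C1: V + Q = 1 + 7 = 8; 8 ≤ 8  holds
C2: P + Q = 4 + 7 = 11  holds
C3: T + U = 18 + 19 = 37  holds
C4: Q = 7 is odd  holds
C5: P=4, V=1, U=19; 1 of them equals 4  holds
C6: gcd(4, 7) = 1  holds
C7: gcd(19, 7) = 1  holds
C8: P = 4 lies in [1, 7]  holds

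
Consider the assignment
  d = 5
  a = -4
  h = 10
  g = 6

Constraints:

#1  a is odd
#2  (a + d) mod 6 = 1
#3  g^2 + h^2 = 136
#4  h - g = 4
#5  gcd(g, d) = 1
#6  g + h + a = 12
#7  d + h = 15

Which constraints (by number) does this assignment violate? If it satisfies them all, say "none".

Constraint 1 is violated.

#1 a = -4 is even  no
#2 a + d = 1; 1 mod 6 = 1  yes
#3 g^2 + h^2 = 6^2 + 10^2 = 36 + 100 = 136  yes
#4 h - g = 10 - 6 = 4  yes
#5 gcd(6, 5) = 1  yes
#6 g + h + a = 6 + 10 + (-4) = 12  yes
#7 d + h = 5 + 10 = 15  yes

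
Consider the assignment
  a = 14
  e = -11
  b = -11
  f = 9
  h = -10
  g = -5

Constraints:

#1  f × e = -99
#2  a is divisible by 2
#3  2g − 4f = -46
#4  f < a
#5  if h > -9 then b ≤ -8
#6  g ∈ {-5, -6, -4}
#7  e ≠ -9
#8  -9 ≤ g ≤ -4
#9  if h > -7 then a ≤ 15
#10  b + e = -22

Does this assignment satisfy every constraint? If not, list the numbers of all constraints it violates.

None — every constraint holds.

#1 f × e = 9 × (-11) = -99  yes
#2 14 / 2 = 7, so 2 divides 14  yes
#3 2g − 4f = 2(-5) − 4(9) = -46  yes
#4 f = 9, a = 14; 9 < 14  yes
#5 h = -10, not > -9; antecedent false, conditional vacuously true  yes
#6 g = -5 is in {-5, -6, -4}  yes
#7 e = -11, and -11 ≠ -9  yes
#8 g = -5 lies in [-9, -4]  yes
#9 h = -10, not > -7; antecedent false, conditional vacuously true  yes
#10 b + e = -11 + (-11) = -22  yes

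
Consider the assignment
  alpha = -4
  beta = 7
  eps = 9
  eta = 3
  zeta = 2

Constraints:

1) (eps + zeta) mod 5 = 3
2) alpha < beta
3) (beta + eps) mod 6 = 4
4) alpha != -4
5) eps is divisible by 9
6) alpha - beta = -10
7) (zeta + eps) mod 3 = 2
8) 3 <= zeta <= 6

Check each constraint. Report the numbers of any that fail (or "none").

Constraints 1, 4, 6, 8 are violated.

1) eps + zeta = 11; 11 mod 5 = 1, not 3 — fails.
2) alpha = -4, beta = 7; -4 < 7 — holds.
3) beta + eps = 16; 16 mod 6 = 4 — holds.
4) alpha = -4, but -4 is required to differ — fails.
5) 9 / 9 = 1, so 9 divides 9 — holds.
6) alpha - beta = -4 - 7 = -11, not -10 — fails.
7) zeta + eps = 11; 11 mod 3 = 2 — holds.
8) zeta = 2 is outside [3, 6] — fails.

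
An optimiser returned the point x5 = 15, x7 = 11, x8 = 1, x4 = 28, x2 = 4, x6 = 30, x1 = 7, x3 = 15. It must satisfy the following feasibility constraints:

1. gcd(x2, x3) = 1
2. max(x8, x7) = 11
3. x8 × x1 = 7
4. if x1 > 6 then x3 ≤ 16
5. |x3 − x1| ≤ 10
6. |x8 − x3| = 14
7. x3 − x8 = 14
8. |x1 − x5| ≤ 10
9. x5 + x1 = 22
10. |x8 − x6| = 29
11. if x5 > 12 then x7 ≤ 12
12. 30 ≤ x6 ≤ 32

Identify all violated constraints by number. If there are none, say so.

Yes — all constraints hold.

1. gcd(4, 15) = 1  holds
2. max(1, 11) = 11  holds
3. x8 × x1 = 1 × 7 = 7  holds
4. x1 = 7 > 6, so we need x3 ≤ 16; x3 = 15 ≤ 16  holds
5. |15 − 7| = 8; 8 ≤ 10  holds
6. |1 − 15| = 14  holds
7. x3 − x8 = 15 − 1 = 14  holds
8. |7 − 15| = 8; 8 ≤ 10  holds
9. x5 + x1 = 15 + 7 = 22  holds
10. |1 − 30| = 29  holds
11. x5 = 15 > 12, so we need x7 ≤ 12; x7 = 11 ≤ 12  holds
12. x6 = 30 lies in [30, 32]  holds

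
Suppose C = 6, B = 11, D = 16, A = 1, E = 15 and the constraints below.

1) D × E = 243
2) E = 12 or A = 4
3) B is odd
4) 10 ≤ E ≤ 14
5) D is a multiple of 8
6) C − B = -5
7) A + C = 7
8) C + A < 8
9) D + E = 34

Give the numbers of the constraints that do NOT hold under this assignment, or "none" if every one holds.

1) D × E = 16 × 15 = 240, not 243 — violated.
2) E = 15 ≠ 12 and A = 1 ≠ 4; both disjuncts false — violated.
3) B = 11 is odd — OK.
4) E = 15 is outside [10, 14] — violated.
5) 16 / 8 = 2, so 8 divides 16 — OK.
6) C − B = 6 − 11 = -5 — OK.
7) A + C = 1 + 6 = 7 — OK.
8) C + A = 6 + 1 = 7; 7 < 8 — OK.
9) D + E = 16 + 15 = 31, not 34 — violated.

The assignment fails constraints 1, 2, 4, and 9.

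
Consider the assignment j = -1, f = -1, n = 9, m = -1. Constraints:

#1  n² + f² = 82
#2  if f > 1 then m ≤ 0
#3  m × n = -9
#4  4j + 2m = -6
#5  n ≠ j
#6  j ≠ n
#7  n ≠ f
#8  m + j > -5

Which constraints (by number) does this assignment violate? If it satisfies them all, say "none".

#1 n² + f² = 9² + (-1)² = 81 + 1 = 82  yes
#2 f = -1, not > 1; antecedent false, conditional vacuously true  yes
#3 m × n = -1 × 9 = -9  yes
#4 4j + 2m = 4(-1) + 2(-1) = -6  yes
#5 n = 9, j = -1; distinct  yes
#6 j = -1, n = 9; distinct  yes
#7 n = 9, f = -1; distinct  yes
#8 m + j = -1 + (-1) = -2; -2 > -5  yes

The assignment satisfies every constraint.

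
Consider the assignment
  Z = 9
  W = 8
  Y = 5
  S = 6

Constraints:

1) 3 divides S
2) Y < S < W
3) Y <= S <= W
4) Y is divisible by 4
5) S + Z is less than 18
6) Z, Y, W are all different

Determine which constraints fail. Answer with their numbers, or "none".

The assignment fails constraint 4.

1) 6 / 3 = 2, so 3 divides 6 — holds.
2) values 5 < 6 < 8 — holds.
3) values 5 <= 6 <= 8 — holds.
4) 5 = 4*1 + 1, so 4 does not divide 5 — does not hold.
5) S + Z = 6 + 9 = 15; 15 < 18 — holds.
6) values 9, 5, 8 are pairwise distinct — holds.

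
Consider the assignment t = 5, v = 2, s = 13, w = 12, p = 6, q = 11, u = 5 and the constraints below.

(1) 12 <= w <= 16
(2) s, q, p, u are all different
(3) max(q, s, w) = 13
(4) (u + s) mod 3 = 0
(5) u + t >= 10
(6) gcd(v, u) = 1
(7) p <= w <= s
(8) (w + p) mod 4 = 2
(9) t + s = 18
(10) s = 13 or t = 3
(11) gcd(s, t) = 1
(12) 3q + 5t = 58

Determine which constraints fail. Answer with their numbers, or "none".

Yes — all constraints hold.

(1) w = 12 lies in [12, 16] — OK.
(2) values 13, 11, 6, 5 are pairwise distinct — OK.
(3) max(11, 13, 12) = 13 — OK.
(4) u + s = 18; 18 mod 3 = 0 — OK.
(5) u + t = 5 + 5 = 10; 10 ≥ 10 — OK.
(6) gcd(2, 5) = 1 — OK.
(7) values 6 <= 12 <= 13 — OK.
(8) w + p = 18; 18 mod 4 = 2 — OK.
(9) t + s = 5 + 13 = 18 — OK.
(10) s = 13 = 13 (first disjunct) — OK.
(11) gcd(13, 5) = 1 — OK.
(12) 3q + 5t = 3(11) + 5(5) = 58 — OK.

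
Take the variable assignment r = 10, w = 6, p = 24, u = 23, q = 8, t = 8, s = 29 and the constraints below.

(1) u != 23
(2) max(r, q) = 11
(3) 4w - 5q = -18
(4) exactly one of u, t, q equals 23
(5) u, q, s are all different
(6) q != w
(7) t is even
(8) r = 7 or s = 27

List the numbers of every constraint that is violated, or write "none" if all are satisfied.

Violated: 1, 2, 3, and 8.

(1) u = 23, but 23 is required to differ  ✘
(2) max(10, 8) = 10, not 11  ✘
(3) 4w - 5q = 4(6) - 5(8) = -16, not -18  ✘
(4) u=23, t=8, q=8; 1 of them equals 23  ✔
(5) values 23, 8, 29 are pairwise distinct  ✔
(6) q = 8, w = 6; distinct  ✔
(7) t = 8 is even  ✔
(8) r = 10 ≠ 7 and s = 29 ≠ 27; both disjuncts false  ✘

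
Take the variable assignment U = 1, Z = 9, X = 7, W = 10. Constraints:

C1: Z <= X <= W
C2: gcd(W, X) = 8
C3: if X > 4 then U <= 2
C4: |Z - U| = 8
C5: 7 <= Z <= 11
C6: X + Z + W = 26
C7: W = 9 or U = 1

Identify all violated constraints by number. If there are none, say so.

C1: values 9, 7, 10; Z = 9 is not <= X = 7  false
C2: gcd(10, 7) = 1, not 8  false
C3: X = 7 > 4, so we need U ≤ 2; U = 1 ≤ 2  true
C4: |9 - 1| = 8  true
C5: Z = 9 lies in [7, 11]  true
C6: X + Z + W = 7 + 9 + 10 = 26  true
C7: W = 10 ≠ 9, but U = 1 = 1 (second disjunct)  true

Constraints 1 and 2 are violated.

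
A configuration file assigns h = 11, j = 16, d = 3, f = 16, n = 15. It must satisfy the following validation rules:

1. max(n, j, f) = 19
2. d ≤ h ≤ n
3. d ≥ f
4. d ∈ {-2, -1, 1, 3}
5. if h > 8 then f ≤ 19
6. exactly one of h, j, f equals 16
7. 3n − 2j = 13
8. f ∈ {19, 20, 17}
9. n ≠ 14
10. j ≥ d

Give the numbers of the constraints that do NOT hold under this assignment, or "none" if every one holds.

Violated: 1, 3, 6, and 8.

1. max(15, 16, 16) = 16, not 19 — does not hold.
2. values 3 ≤ 11 ≤ 15 — holds.
3. d = 3, f = 16; 3 < 16 (want ≥) — does not hold.
4. d = 3 is in {-2, -1, 1, 3} — holds.
5. h = 11 > 8, so we need f ≤ 19; f = 16 ≤ 19 — holds.
6. h=11, j=16, f=16; 2 of them equal 16, not exactly one — does not hold.
7. 3n − 2j = 3(15) − 2(16) = 13 — holds.
8. f = 16 is not in {19, 20, 17} — does not hold.
9. n = 15, and 15 ≠ 14 — holds.
10. j = 16, d = 3; 16 ≥ 3 — holds.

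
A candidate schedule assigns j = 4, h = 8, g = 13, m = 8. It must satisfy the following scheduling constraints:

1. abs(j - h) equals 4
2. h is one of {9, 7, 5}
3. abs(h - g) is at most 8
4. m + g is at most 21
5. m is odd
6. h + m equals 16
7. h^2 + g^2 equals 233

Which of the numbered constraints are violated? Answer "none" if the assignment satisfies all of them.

1. abs(4 - 8) = 4 — holds.
2. h = 8 is not in {9, 7, 5} — fails.
3. abs(8 - 13) = 5; 5 ≤ 8 — holds.
4. m + g = 8 + 13 = 21; 21 ≤ 21 — holds.
5. m = 8 is even — fails.
6. h + m = 8 + 8 = 16 — holds.
7. h^2 + g^2 = 8^2 + 13^2 = 64 + 169 = 233 — holds.

Violated: 2 and 5.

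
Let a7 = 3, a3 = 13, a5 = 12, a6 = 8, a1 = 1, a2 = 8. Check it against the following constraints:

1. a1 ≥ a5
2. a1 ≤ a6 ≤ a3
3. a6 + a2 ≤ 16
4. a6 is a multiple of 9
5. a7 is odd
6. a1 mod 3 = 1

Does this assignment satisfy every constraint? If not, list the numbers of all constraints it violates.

1. a1 = 1, a5 = 12; 1 < 12 (want ≥)  ✘
2. values 1 ≤ 8 ≤ 13  ✔
3. a6 + a2 = 8 + 8 = 16; 16 ≤ 16  ✔
4. 8 = 9×0 + 8, so 9 does not divide 8  ✘
5. a7 = 3 is odd  ✔
6. 1 mod 3 = 1  ✔

No — constraints 1, 4 are not satisfied.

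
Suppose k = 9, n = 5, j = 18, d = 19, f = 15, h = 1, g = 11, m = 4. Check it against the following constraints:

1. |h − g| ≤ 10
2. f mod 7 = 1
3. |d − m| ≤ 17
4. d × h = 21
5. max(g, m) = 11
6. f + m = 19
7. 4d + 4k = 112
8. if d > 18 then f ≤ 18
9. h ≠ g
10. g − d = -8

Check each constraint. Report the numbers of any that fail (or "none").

No — constraint 4 is not satisfied.

1. |1 − 11| = 10; 10 ≤ 10  ✔
2. 15 mod 7 = 1  ✔
3. |19 − 4| = 15; 15 ≤ 17  ✔
4. d × h = 19 × 1 = 19, not 21  ✘
5. max(11, 4) = 11  ✔
6. f + m = 15 + 4 = 19  ✔
7. 4d + 4k = 4(19) + 4(9) = 112  ✔
8. d = 19 > 18, so we need f ≤ 18; f = 15 ≤ 18  ✔
9. h = 1, g = 11; distinct  ✔
10. g − d = 11 − 19 = -8  ✔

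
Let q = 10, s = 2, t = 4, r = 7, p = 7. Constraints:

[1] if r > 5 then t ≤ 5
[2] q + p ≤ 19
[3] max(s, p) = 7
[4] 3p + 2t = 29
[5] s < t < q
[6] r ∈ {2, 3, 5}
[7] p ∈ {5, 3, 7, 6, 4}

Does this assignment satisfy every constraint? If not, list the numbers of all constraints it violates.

Violated: 6.

[1] r = 7 > 5, so we need t ≤ 5; t = 4 ≤ 5  OK
[2] q + p = 10 + 7 = 17; 17 ≤ 19  OK
[3] max(2, 7) = 7  OK
[4] 3p + 2t = 3(7) + 2(4) = 29  OK
[5] values 2 < 4 < 10  OK
[6] r = 7 is not in {2, 3, 5}  FAIL
[7] p = 7 is in {5, 3, 7, 6, 4}  OK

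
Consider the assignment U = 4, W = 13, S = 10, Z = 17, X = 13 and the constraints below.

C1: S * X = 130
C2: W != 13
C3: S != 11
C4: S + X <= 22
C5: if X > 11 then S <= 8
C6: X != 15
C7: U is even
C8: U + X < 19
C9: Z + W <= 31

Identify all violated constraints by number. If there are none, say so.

C1: S * X = 10 * 13 = 130 — OK.
C2: W = 13, but 13 is required to differ — violated.
C3: S = 10, and 10 ≠ 11 — OK.
C4: S + X = 10 + 13 = 23; 23 > 22, bound 22 not met — violated.
C5: X = 13 > 11, so we need S ≤ 8; but S = 10 > 8 — violated.
C6: X = 13, and 13 ≠ 15 — OK.
C7: U = 4 is even — OK.
C8: U + X = 4 + 13 = 17; 17 < 19 — OK.
C9: Z + W = 17 + 13 = 30; 30 ≤ 31 — OK.

Constraints 2, 4, and 5 are violated.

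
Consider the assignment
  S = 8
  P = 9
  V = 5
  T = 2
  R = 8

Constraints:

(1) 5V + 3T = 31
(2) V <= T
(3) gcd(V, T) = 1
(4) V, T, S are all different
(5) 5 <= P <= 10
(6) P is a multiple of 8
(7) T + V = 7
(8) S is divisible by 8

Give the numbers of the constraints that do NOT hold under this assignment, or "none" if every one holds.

(1) 5V + 3T = 5(5) + 3(2) = 31  yes
(2) V = 5, T = 2; 5 > 2 (want ≤)  no
(3) gcd(5, 2) = 1  yes
(4) values 5, 2, 8 are pairwise distinct  yes
(5) P = 9 lies in [5, 10]  yes
(6) 9 = 8*1 + 1, so 8 does not divide 9  no
(7) T + V = 2 + 5 = 7  yes
(8) 8 / 8 = 1, so 8 divides 8  yes

No — constraints 2 and 6 are not satisfied.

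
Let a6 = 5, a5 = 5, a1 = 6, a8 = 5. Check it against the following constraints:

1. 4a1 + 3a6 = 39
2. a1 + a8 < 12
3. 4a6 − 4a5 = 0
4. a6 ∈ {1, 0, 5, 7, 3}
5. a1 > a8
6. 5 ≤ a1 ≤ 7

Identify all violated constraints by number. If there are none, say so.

1. 4a1 + 3a6 = 4(6) + 3(5) = 39 — OK.
2. a1 + a8 = 6 + 5 = 11; 11 < 12 — OK.
3. 4a6 − 4a5 = 4(5) − 4(5) = 0 — OK.
4. a6 = 5 is in {1, 0, 5, 7, 3} — OK.
5. a1 = 6, a8 = 5; 6 > 5 — OK.
6. a1 = 6 lies in [5, 7] — OK.

None — every constraint holds.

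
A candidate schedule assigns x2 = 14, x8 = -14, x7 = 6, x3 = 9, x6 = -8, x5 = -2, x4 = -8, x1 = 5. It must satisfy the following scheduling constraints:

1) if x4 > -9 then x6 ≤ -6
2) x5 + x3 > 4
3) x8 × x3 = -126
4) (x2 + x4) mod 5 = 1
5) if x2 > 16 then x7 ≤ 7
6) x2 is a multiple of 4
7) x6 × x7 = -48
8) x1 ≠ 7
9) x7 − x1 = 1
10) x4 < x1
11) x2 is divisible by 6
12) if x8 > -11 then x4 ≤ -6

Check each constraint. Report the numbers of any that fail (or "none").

1) x4 = -8 > -9, so we need x6 ≤ -6; x6 = -8 ≤ -6 — holds.
2) x5 + x3 = -2 + 9 = 7; 7 > 4 — holds.
3) x8 × x3 = -14 × 9 = -126 — holds.
4) x2 + x4 = 6; 6 mod 5 = 1 — holds.
5) x2 = 14, not > 16; antecedent false, conditional vacuously true — holds.
6) 14 = 4×3 + 2, so 4 does not divide 14 — fails.
7) x6 × x7 = -8 × 6 = -48 — holds.
8) x1 = 5, and 5 ≠ 7 — holds.
9) x7 − x1 = 6 − 5 = 1 — holds.
10) x4 = -8, x1 = 5; -8 < 5 — holds.
11) 14 = 6×2 + 2, so 6 does not divide 14 — fails.
12) x8 = -14, not > -11; antecedent false, conditional vacuously true — holds.

Constraints 6, 11 do not hold.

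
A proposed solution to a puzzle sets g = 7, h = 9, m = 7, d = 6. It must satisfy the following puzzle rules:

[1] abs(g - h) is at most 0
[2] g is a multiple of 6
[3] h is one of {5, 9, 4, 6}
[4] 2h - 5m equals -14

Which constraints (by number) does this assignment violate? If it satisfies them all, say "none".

[1] abs(7 - 9) = 2; 2 > 0, exceeds bound 0 — does not hold.
[2] 7 = 6*1 + 1, so 6 does not divide 7 — does not hold.
[3] h = 9 is in {5, 9, 4, 6} — holds.
[4] 2h - 5m = 2(9) - 5(7) = -17, not -14 — does not hold.

Constraints 1, 2, and 4 are violated.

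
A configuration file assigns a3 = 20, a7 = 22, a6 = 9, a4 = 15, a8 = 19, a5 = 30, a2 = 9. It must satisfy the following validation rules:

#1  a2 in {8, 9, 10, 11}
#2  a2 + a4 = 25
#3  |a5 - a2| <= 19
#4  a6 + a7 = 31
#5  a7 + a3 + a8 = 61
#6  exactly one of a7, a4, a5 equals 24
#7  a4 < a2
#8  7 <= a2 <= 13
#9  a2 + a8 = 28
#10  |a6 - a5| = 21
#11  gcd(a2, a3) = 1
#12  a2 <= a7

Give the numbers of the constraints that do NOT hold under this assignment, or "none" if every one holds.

#1 a2 = 9 is in {8, 9, 10, 11}  true
#2 a2 + a4 = 9 + 15 = 24, not 25  false
#3 |30 - 9| = 21; 21 > 19, exceeds bound 19  false
#4 a6 + a7 = 9 + 22 = 31  true
#5 a7 + a3 + a8 = 22 + 20 + 19 = 61  true
#6 a7=22, a4=15, a5=30; 0 of them equal 24, not exactly one  false
#7 a4 = 15, a2 = 9; 15 ≥ 9 (want <)  false
#8 a2 = 9 lies in [7, 13]  true
#9 a2 + a8 = 9 + 19 = 28  true
#10 |9 - 30| = 21  true
#11 gcd(9, 20) = 1  true
#12 a2 = 9, a7 = 22; 9 ≤ 22  true

No — constraints 2, 3, 6, and 7 are not satisfied.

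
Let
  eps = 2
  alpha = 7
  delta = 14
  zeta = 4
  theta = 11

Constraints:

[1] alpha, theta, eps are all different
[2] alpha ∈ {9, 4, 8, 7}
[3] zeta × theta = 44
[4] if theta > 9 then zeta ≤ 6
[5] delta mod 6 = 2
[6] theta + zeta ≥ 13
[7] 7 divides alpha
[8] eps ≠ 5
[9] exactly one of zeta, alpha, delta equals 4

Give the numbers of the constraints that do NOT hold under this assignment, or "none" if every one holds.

Yes — all constraints hold.

[1] values 7, 11, 2 are pairwise distinct  true
[2] alpha = 7 is in {9, 4, 8, 7}  true
[3] zeta × theta = 4 × 11 = 44  true
[4] theta = 11 > 9, so we need zeta ≤ 6; zeta = 4 ≤ 6  true
[5] 14 mod 6 = 2  true
[6] theta + zeta = 11 + 4 = 15; 15 ≥ 13  true
[7] 7 / 7 = 1, so 7 divides 7  true
[8] eps = 2, and 2 ≠ 5  true
[9] zeta=4, alpha=7, delta=14; 1 of them equals 4  true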